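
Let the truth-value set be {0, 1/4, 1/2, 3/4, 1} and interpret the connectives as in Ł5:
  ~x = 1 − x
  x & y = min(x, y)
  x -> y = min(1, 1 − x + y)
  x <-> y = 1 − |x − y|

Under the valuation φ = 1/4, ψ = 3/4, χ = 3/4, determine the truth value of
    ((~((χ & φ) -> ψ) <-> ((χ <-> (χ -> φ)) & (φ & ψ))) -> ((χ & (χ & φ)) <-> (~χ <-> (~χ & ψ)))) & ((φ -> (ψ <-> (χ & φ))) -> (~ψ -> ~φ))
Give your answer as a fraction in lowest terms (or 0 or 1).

χ & φ = 3/4 & 1/4 = 1/4
(χ & φ) -> ψ = 1/4 -> 3/4 = 1
~((χ & φ) -> ψ) = ~1 = 0
χ -> φ = 3/4 -> 1/4 = 1/2
χ <-> (χ -> φ) = 3/4 <-> 1/2 = 3/4
φ & ψ = 1/4 & 3/4 = 1/4
(χ <-> (χ -> φ)) & (φ & ψ) = 3/4 & 1/4 = 1/4
~((χ & φ) -> ψ) <-> ((χ <-> (χ -> φ)) & (φ & ψ)) = 0 <-> 1/4 = 3/4
χ & φ = 3/4 & 1/4 = 1/4
χ & (χ & φ) = 3/4 & 1/4 = 1/4
~χ = ~3/4 = 1/4
~χ = ~3/4 = 1/4
~χ & ψ = 1/4 & 3/4 = 1/4
~χ <-> (~χ & ψ) = 1/4 <-> 1/4 = 1
(χ & (χ & φ)) <-> (~χ <-> (~χ & ψ)) = 1/4 <-> 1 = 1/4
(~((χ & φ) -> ψ) <-> ((χ <-> (χ -> φ)) & (φ & ψ))) -> ((χ & (χ & φ)) <-> (~χ <-> (~χ & ψ))) = 3/4 -> 1/4 = 1/2
χ & φ = 3/4 & 1/4 = 1/4
ψ <-> (χ & φ) = 3/4 <-> 1/4 = 1/2
φ -> (ψ <-> (χ & φ)) = 1/4 -> 1/2 = 1
~ψ = ~3/4 = 1/4
~φ = ~1/4 = 3/4
~ψ -> ~φ = 1/4 -> 3/4 = 1
(φ -> (ψ <-> (χ & φ))) -> (~ψ -> ~φ) = 1 -> 1 = 1
((~((χ & φ) -> ψ) <-> ((χ <-> (χ -> φ)) & (φ & ψ))) -> ((χ & (χ & φ)) <-> (~χ <-> (~χ & ψ)))) & ((φ -> (ψ <-> (χ & φ))) -> (~ψ -> ~φ)) = 1/2 & 1 = 1/2

1/2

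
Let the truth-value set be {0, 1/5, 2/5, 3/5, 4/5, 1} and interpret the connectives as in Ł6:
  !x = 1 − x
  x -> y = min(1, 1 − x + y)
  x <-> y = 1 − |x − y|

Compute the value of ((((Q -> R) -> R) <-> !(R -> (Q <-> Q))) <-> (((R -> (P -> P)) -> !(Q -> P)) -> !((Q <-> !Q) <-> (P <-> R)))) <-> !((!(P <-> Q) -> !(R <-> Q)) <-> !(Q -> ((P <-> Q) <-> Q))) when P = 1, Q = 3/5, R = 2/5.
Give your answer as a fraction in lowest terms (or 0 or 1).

Q -> R = 3/5 -> 2/5 = 4/5
(Q -> R) -> R = 4/5 -> 2/5 = 3/5
Q <-> Q = 3/5 <-> 3/5 = 1
R -> (Q <-> Q) = 2/5 -> 1 = 1
!(R -> (Q <-> Q)) = !1 = 0
((Q -> R) -> R) <-> !(R -> (Q <-> Q)) = 3/5 <-> 0 = 2/5
P -> P = 1 -> 1 = 1
R -> (P -> P) = 2/5 -> 1 = 1
Q -> P = 3/5 -> 1 = 1
!(Q -> P) = !1 = 0
(R -> (P -> P)) -> !(Q -> P) = 1 -> 0 = 0
!Q = !3/5 = 2/5
Q <-> !Q = 3/5 <-> 2/5 = 4/5
P <-> R = 1 <-> 2/5 = 2/5
(Q <-> !Q) <-> (P <-> R) = 4/5 <-> 2/5 = 3/5
!((Q <-> !Q) <-> (P <-> R)) = !3/5 = 2/5
((R -> (P -> P)) -> !(Q -> P)) -> !((Q <-> !Q) <-> (P <-> R)) = 0 -> 2/5 = 1
(((Q -> R) -> R) <-> !(R -> (Q <-> Q))) <-> (((R -> (P -> P)) -> !(Q -> P)) -> !((Q <-> !Q) <-> (P <-> R))) = 2/5 <-> 1 = 2/5
P <-> Q = 1 <-> 3/5 = 3/5
!(P <-> Q) = !3/5 = 2/5
R <-> Q = 2/5 <-> 3/5 = 4/5
!(R <-> Q) = !4/5 = 1/5
!(P <-> Q) -> !(R <-> Q) = 2/5 -> 1/5 = 4/5
P <-> Q = 1 <-> 3/5 = 3/5
(P <-> Q) <-> Q = 3/5 <-> 3/5 = 1
Q -> ((P <-> Q) <-> Q) = 3/5 -> 1 = 1
!(Q -> ((P <-> Q) <-> Q)) = !1 = 0
(!(P <-> Q) -> !(R <-> Q)) <-> !(Q -> ((P <-> Q) <-> Q)) = 4/5 <-> 0 = 1/5
!((!(P <-> Q) -> !(R <-> Q)) <-> !(Q -> ((P <-> Q) <-> Q))) = !1/5 = 4/5
((((Q -> R) -> R) <-> !(R -> (Q <-> Q))) <-> (((R -> (P -> P)) -> !(Q -> P)) -> !((Q <-> !Q) <-> (P <-> R)))) <-> !((!(P <-> Q) -> !(R <-> Q)) <-> !(Q -> ((P <-> Q) <-> Q))) = 2/5 <-> 4/5 = 3/5

3/5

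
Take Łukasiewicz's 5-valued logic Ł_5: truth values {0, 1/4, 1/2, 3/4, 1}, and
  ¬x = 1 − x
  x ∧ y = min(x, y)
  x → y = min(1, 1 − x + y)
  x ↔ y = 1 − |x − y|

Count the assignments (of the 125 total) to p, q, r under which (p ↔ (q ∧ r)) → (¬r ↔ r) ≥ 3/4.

value 1: 54 assignments (counts)
value 3/4: 27 assignments (counts)
value 1/2: 21 assignments
value 1/4: 13 assignments
value 0: 10 assignments
So 81 of the 125 assignments meet the threshold.

81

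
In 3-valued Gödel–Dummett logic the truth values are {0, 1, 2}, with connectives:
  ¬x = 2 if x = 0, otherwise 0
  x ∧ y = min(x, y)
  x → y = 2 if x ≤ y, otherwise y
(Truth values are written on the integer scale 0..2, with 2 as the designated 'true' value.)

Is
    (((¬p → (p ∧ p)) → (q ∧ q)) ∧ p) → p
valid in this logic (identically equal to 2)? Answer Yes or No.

p = 0, q = 0 ↦ 2
p = 0, q = 1 ↦ 2
p = 0, q = 2 ↦ 2
p = 1, q = 0 ↦ 2
p = 1, q = 1 ↦ 2
p = 1, q = 2 ↦ 2
p = 2, q = 0 ↦ 2
p = 2, q = 1 ↦ 2
p = 2, q = 2 ↦ 2
Every assignment gives a value ≥ 2.

Yes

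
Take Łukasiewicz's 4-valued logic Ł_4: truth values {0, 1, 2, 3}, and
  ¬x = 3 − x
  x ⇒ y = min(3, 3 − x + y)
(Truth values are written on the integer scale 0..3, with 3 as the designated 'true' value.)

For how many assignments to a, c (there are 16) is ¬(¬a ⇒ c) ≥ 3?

a = 0, c = 0 ↦ 3  ≥
a = 0, c = 1 ↦ 2  <
a = 0, c = 2 ↦ 1  <
a = 0, c = 3 ↦ 0  <
a = 1, c = 0 ↦ 2  <
a = 1, c = 1 ↦ 1  <
a = 1, c = 2 ↦ 0  <
a = 1, c = 3 ↦ 0  <
a = 2, c = 0 ↦ 1  <
a = 2, c = 1 ↦ 0  <
a = 2, c = 2 ↦ 0  <
a = 2, c = 3 ↦ 0  <
a = 3, c = 0 ↦ 0  <
a = 3, c = 1 ↦ 0  <
a = 3, c = 2 ↦ 0  <
a = 3, c = 3 ↦ 0  <
So 1 of the 16 assignments meets the threshold.

1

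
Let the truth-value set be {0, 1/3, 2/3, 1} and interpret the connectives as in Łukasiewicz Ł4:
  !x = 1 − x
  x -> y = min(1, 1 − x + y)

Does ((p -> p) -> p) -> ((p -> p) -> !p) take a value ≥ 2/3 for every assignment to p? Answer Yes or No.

No

Counterexample: take p = 1.
p -> p = 1 -> 1 = 1
(p -> p) -> p = 1 -> 1 = 1
p -> p = 1 -> 1 = 1
!p = !1 = 0
(p -> p) -> !p = 1 -> 0 = 0
((p -> p) -> p) -> ((p -> p) -> !p) = 1 -> 0 = 0
This gives 0, which is below 2/3.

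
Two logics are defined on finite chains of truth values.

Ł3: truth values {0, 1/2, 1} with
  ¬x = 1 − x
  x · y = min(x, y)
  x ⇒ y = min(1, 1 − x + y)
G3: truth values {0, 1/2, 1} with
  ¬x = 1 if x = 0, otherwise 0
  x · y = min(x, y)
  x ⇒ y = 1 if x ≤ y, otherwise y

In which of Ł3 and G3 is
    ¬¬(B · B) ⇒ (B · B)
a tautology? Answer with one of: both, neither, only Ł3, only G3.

only Ł3

In Ł3: every assignment gives 1 — tautology.
In G3: at B = 1/2 the value is 1/2 — not a tautology.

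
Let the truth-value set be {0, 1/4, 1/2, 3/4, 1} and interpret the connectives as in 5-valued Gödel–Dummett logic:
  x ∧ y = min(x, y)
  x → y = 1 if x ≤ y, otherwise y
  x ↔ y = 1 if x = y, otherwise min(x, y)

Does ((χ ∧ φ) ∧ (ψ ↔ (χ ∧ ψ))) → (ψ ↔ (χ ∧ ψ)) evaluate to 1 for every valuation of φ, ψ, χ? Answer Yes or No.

At φ = 1/2, ψ = 1/2, χ = 1/2, for instance:
χ ∧ φ = 1/2 ∧ 1/2 = 1/2
χ ∧ ψ = 1/2 ∧ 1/2 = 1/2
ψ ↔ (χ ∧ ψ) = 1/2 ↔ 1/2 = 1
(χ ∧ φ) ∧ (ψ ↔ (χ ∧ ψ)) = 1/2 ∧ 1 = 1/2
((χ ∧ φ) ∧ (ψ ↔ (χ ∧ ψ))) → (ψ ↔ (χ ∧ ψ)) = 1/2 → 1 = 1
and checking the remaining 124 assignments likewise gives ≥ 1 in every case.

Yes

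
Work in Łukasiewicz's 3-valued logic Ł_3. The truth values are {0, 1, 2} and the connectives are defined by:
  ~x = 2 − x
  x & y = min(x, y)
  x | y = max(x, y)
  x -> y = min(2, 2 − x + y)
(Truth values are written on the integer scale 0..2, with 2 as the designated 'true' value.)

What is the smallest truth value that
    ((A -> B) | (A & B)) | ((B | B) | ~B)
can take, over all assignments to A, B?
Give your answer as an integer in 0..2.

Take A = 2, B = 1:
A -> B = 2 -> 1 = 1
A & B = 2 & 1 = 1
(A -> B) | (A & B) = 1 | 1 = 1
B | B = 1 | 1 = 1
~B = ~1 = 1
(B | B) | ~B = 1 | 1 = 1
((A -> B) | (A & B)) | ((B | B) | ~B) = 1 | 1 = 1
No assignment yields a value below 1, so this is the minimum.

1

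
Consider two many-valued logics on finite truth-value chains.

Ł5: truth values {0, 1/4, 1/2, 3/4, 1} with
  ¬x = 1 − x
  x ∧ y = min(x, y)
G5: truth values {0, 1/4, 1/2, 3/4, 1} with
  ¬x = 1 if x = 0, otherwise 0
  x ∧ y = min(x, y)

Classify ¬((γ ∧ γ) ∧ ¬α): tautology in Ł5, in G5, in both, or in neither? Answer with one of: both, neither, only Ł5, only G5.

In Ł5: at α = 0, γ = 1/4 the value is 3/4 — not a tautology.
In G5: at α = 0, γ = 1/4 the value is 0 — not a tautology.

neither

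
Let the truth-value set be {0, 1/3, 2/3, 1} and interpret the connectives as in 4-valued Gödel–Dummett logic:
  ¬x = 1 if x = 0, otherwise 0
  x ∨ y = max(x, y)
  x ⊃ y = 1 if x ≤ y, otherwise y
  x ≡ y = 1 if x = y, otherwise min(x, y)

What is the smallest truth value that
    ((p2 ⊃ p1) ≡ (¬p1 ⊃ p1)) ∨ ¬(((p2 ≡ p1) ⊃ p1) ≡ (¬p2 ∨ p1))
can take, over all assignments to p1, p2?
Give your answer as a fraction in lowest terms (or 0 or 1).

1/3

Take p1 = 1/3, p2 = 2/3:
p2 ⊃ p1 = 2/3 ⊃ 1/3 = 1/3
¬p1 = ¬1/3 = 0
¬p1 ⊃ p1 = 0 ⊃ 1/3 = 1
(p2 ⊃ p1) ≡ (¬p1 ⊃ p1) = 1/3 ≡ 1 = 1/3
p2 ≡ p1 = 2/3 ≡ 1/3 = 1/3
(p2 ≡ p1) ⊃ p1 = 1/3 ⊃ 1/3 = 1
¬p2 = ¬2/3 = 0
¬p2 ∨ p1 = 0 ∨ 1/3 = 1/3
((p2 ≡ p1) ⊃ p1) ≡ (¬p2 ∨ p1) = 1 ≡ 1/3 = 1/3
¬(((p2 ≡ p1) ⊃ p1) ≡ (¬p2 ∨ p1)) = ¬1/3 = 0
((p2 ⊃ p1) ≡ (¬p1 ⊃ p1)) ∨ ¬(((p2 ≡ p1) ⊃ p1) ≡ (¬p2 ∨ p1)) = 1/3 ∨ 0 = 1/3
No assignment yields a value below 1/3, so this is the minimum.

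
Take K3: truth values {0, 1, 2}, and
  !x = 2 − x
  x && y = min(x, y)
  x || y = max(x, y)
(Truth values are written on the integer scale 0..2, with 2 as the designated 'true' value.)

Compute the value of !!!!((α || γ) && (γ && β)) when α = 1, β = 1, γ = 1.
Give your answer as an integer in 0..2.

α || γ = 1 || 1 = 1
γ && β = 1 && 1 = 1
(α || γ) && (γ && β) = 1 && 1 = 1
!((α || γ) && (γ && β)) = !1 = 1
!!((α || γ) && (γ && β)) = !1 = 1
!!!((α || γ) && (γ && β)) = !1 = 1
!!!!((α || γ) && (γ && β)) = !1 = 1

1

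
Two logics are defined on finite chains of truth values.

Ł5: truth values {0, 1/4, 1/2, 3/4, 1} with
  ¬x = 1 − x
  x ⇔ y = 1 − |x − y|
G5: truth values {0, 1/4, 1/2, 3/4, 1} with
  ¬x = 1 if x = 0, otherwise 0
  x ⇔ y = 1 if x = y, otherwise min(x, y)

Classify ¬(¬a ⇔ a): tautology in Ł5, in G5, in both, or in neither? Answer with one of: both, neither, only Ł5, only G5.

In Ł5: at a = 1/4 the value is 1/2 — not a tautology.
In G5: every assignment gives 1 — tautology.

only G5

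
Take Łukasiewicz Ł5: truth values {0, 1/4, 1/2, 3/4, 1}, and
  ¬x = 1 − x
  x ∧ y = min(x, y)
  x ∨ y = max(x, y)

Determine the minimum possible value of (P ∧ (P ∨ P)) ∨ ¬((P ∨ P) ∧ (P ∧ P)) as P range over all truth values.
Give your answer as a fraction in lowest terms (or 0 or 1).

1/2

Take P = 1/2:
P ∨ P = 1/2 ∨ 1/2 = 1/2
P ∧ (P ∨ P) = 1/2 ∧ 1/2 = 1/2
P ∨ P = 1/2 ∨ 1/2 = 1/2
P ∧ P = 1/2 ∧ 1/2 = 1/2
(P ∨ P) ∧ (P ∧ P) = 1/2 ∧ 1/2 = 1/2
¬((P ∨ P) ∧ (P ∧ P)) = ¬1/2 = 1/2
(P ∧ (P ∨ P)) ∨ ¬((P ∨ P) ∧ (P ∧ P)) = 1/2 ∨ 1/2 = 1/2
No assignment yields a value below 1/2, so this is the minimum.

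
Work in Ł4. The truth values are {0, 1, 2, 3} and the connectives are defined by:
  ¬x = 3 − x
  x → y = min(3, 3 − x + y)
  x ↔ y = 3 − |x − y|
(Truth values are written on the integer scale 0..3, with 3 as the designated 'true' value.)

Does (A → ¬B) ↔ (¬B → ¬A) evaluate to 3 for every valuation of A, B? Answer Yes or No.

No

Counterexample: take A = 1, B = 0.
¬B = ¬0 = 3
A → ¬B = 1 → 3 = 3
¬B = ¬0 = 3
¬A = ¬1 = 2
¬B → ¬A = 3 → 2 = 2
(A → ¬B) ↔ (¬B → ¬A) = 3 ↔ 2 = 2
This gives 2 ≠ 3.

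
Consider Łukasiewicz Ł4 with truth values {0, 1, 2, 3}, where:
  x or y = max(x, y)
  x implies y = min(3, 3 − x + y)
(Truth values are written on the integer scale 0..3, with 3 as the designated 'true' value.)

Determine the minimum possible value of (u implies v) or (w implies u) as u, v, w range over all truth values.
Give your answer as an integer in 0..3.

Take u = 1, v = 0, w = 2:
u implies v = 1 implies 0 = 2
w implies u = 2 implies 1 = 2
(u implies v) or (w implies u) = 2 or 2 = 2
No assignment yields a value below 2, so this is the minimum.

2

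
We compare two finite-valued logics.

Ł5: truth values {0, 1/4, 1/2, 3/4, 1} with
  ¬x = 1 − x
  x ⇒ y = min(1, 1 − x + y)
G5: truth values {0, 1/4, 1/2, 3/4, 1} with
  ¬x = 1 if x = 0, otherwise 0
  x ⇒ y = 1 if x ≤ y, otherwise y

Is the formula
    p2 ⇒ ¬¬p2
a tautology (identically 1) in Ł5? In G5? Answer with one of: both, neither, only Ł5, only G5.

In Ł5: every assignment gives 1 — tautology.
In G5: every assignment gives 1 — tautology.

both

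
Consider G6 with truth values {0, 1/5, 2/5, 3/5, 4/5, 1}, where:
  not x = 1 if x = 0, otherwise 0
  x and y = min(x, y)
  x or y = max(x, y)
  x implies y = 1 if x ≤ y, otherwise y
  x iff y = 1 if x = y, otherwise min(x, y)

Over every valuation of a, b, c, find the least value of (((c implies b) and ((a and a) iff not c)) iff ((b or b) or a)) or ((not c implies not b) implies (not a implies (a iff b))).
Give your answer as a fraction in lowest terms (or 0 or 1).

1/5

Take a = 0, b = 1/5, c = 1/5:
c implies b = 1/5 implies 1/5 = 1
a and a = 0 and 0 = 0
not c = not 1/5 = 0
(a and a) iff not c = 0 iff 0 = 1
(c implies b) and ((a and a) iff not c) = 1 and 1 = 1
b or b = 1/5 or 1/5 = 1/5
(b or b) or a = 1/5 or 0 = 1/5
((c implies b) and ((a and a) iff not c)) iff ((b or b) or a) = 1 iff 1/5 = 1/5
not c = not 1/5 = 0
not b = not 1/5 = 0
not c implies not b = 0 implies 0 = 1
not a = not 0 = 1
a iff b = 0 iff 1/5 = 0
not a implies (a iff b) = 1 implies 0 = 0
(not c implies not b) implies (not a implies (a iff b)) = 1 implies 0 = 0
(((c implies b) and ((a and a) iff not c)) iff ((b or b) or a)) or ((not c implies not b) implies (not a implies (a iff b))) = 1/5 or 0 = 1/5
No assignment yields a value below 1/5, so this is the minimum.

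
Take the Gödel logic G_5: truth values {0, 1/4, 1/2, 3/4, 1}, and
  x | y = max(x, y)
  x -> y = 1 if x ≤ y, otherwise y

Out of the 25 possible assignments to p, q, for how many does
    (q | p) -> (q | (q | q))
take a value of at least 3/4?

16

value 1: 15 assignments (counts)
value 3/4: 1 assignment (counts)
value 1/2: 2 assignments
value 1/4: 3 assignments
value 0: 4 assignments
So 16 of the 25 assignments meet the threshold.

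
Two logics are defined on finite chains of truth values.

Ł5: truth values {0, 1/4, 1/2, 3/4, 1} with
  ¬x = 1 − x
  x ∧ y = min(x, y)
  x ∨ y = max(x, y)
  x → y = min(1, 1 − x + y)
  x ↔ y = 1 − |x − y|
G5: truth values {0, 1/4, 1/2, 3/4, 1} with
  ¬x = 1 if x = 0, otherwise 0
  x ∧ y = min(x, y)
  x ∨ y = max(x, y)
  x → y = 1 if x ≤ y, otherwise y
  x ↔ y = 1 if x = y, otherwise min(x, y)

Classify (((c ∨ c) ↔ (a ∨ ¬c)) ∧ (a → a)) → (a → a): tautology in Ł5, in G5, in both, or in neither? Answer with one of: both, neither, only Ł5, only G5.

In Ł5: every assignment gives 1 — tautology.
In G5: every assignment gives 1 — tautology.

both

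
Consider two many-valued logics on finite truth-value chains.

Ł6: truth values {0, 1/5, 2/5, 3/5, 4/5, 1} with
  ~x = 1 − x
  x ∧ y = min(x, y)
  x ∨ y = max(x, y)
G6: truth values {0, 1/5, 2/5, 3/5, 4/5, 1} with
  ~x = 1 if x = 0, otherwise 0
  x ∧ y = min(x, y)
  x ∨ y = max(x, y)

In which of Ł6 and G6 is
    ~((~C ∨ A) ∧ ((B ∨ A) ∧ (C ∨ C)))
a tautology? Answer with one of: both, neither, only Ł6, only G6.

neither

In Ł6: at A = 0, B = 1/5, C = 1/5 the value is 4/5 — not a tautology.
In G6: at A = 1/5, B = 0, C = 1/5 the value is 0 — not a tautology.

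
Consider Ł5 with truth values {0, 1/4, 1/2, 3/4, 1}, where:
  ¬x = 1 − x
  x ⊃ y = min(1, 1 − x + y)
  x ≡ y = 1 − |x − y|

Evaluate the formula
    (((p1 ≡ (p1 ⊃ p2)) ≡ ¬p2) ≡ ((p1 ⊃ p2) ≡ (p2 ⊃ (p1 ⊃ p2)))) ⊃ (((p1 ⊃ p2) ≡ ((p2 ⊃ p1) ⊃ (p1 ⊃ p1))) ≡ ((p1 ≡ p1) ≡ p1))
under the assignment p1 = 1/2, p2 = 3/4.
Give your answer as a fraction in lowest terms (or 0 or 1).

3/4

p1 ⊃ p2 = 1/2 ⊃ 3/4 = 1
p1 ≡ (p1 ⊃ p2) = 1/2 ≡ 1 = 1/2
¬p2 = ¬3/4 = 1/4
(p1 ≡ (p1 ⊃ p2)) ≡ ¬p2 = 1/2 ≡ 1/4 = 3/4
p1 ⊃ p2 = 1/2 ⊃ 3/4 = 1
p1 ⊃ p2 = 1/2 ⊃ 3/4 = 1
p2 ⊃ (p1 ⊃ p2) = 3/4 ⊃ 1 = 1
(p1 ⊃ p2) ≡ (p2 ⊃ (p1 ⊃ p2)) = 1 ≡ 1 = 1
((p1 ≡ (p1 ⊃ p2)) ≡ ¬p2) ≡ ((p1 ⊃ p2) ≡ (p2 ⊃ (p1 ⊃ p2))) = 3/4 ≡ 1 = 3/4
p1 ⊃ p2 = 1/2 ⊃ 3/4 = 1
p2 ⊃ p1 = 3/4 ⊃ 1/2 = 3/4
p1 ⊃ p1 = 1/2 ⊃ 1/2 = 1
(p2 ⊃ p1) ⊃ (p1 ⊃ p1) = 3/4 ⊃ 1 = 1
(p1 ⊃ p2) ≡ ((p2 ⊃ p1) ⊃ (p1 ⊃ p1)) = 1 ≡ 1 = 1
p1 ≡ p1 = 1/2 ≡ 1/2 = 1
(p1 ≡ p1) ≡ p1 = 1 ≡ 1/2 = 1/2
((p1 ⊃ p2) ≡ ((p2 ⊃ p1) ⊃ (p1 ⊃ p1))) ≡ ((p1 ≡ p1) ≡ p1) = 1 ≡ 1/2 = 1/2
(((p1 ≡ (p1 ⊃ p2)) ≡ ¬p2) ≡ ((p1 ⊃ p2) ≡ (p2 ⊃ (p1 ⊃ p2)))) ⊃ (((p1 ⊃ p2) ≡ ((p2 ⊃ p1) ⊃ (p1 ⊃ p1))) ≡ ((p1 ≡ p1) ≡ p1)) = 3/4 ⊃ 1/2 = 3/4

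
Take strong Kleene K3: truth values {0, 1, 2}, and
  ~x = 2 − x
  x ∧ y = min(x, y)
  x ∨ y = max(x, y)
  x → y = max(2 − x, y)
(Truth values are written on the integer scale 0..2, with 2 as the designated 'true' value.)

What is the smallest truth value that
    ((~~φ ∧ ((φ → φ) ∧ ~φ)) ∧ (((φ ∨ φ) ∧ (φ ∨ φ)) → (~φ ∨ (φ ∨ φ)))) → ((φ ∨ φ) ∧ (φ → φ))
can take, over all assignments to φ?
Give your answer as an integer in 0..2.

1

Take φ = 1:
~φ = ~1 = 1
~~φ = ~1 = 1
φ → φ = 1 → 1 = 1
~φ = ~1 = 1
(φ → φ) ∧ ~φ = 1 ∧ 1 = 1
~~φ ∧ ((φ → φ) ∧ ~φ) = 1 ∧ 1 = 1
φ ∨ φ = 1 ∨ 1 = 1
φ ∨ φ = 1 ∨ 1 = 1
(φ ∨ φ) ∧ (φ ∨ φ) = 1 ∧ 1 = 1
~φ = ~1 = 1
φ ∨ φ = 1 ∨ 1 = 1
~φ ∨ (φ ∨ φ) = 1 ∨ 1 = 1
((φ ∨ φ) ∧ (φ ∨ φ)) → (~φ ∨ (φ ∨ φ)) = 1 → 1 = 1
(~~φ ∧ ((φ → φ) ∧ ~φ)) ∧ (((φ ∨ φ) ∧ (φ ∨ φ)) → (~φ ∨ (φ ∨ φ))) = 1 ∧ 1 = 1
φ ∨ φ = 1 ∨ 1 = 1
φ → φ = 1 → 1 = 1
(φ ∨ φ) ∧ (φ → φ) = 1 ∧ 1 = 1
((~~φ ∧ ((φ → φ) ∧ ~φ)) ∧ (((φ ∨ φ) ∧ (φ ∨ φ)) → (~φ ∨ (φ ∨ φ)))) → ((φ ∨ φ) ∧ (φ → φ)) = 1 → 1 = 1
No assignment yields a value below 1, so this is the minimum.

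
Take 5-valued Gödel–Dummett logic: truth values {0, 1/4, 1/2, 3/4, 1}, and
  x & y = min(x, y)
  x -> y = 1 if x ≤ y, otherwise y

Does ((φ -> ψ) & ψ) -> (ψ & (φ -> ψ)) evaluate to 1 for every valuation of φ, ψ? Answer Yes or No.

Yes

At φ = 3/4, ψ = 3/4, for instance:
φ -> ψ = 3/4 -> 3/4 = 1
(φ -> ψ) & ψ = 1 & 3/4 = 3/4
ψ & (φ -> ψ) = 3/4 & 1 = 3/4
((φ -> ψ) & ψ) -> (ψ & (φ -> ψ)) = 3/4 -> 3/4 = 1
and checking the remaining 24 assignments likewise gives ≥ 1 in every case.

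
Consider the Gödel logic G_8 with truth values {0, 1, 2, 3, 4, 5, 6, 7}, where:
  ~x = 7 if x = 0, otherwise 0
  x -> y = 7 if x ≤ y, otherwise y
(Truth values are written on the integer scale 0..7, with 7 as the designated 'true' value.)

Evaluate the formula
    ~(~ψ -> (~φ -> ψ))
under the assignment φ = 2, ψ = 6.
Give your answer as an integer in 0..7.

0

~ψ = ~6 = 0
~φ = ~2 = 0
~φ -> ψ = 0 -> 6 = 7
~ψ -> (~φ -> ψ) = 0 -> 7 = 7
~(~ψ -> (~φ -> ψ)) = ~7 = 0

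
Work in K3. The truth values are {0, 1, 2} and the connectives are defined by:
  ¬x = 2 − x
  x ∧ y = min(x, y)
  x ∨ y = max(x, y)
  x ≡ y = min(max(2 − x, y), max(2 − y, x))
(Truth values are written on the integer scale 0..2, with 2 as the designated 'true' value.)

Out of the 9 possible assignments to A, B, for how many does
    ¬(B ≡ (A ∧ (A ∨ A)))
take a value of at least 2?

A = 0, B = 0 ↦ 0  <
A = 0, B = 1 ↦ 1  <
A = 0, B = 2 ↦ 2  ≥
A = 1, B = 0 ↦ 1  <
A = 1, B = 1 ↦ 1  <
A = 1, B = 2 ↦ 1  <
A = 2, B = 0 ↦ 2  ≥
A = 2, B = 1 ↦ 1  <
A = 2, B = 2 ↦ 0  <
So 2 of the 9 assignments meet the threshold.

2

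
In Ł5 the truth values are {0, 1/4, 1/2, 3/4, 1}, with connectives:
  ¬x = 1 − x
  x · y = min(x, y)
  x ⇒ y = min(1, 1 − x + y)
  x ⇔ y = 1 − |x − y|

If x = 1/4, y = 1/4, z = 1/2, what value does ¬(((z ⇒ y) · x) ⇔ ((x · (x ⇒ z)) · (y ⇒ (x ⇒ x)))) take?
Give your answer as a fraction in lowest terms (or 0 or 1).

z ⇒ y = 1/2 ⇒ 1/4 = 3/4
(z ⇒ y) · x = 3/4 · 1/4 = 1/4
x ⇒ z = 1/4 ⇒ 1/2 = 1
x · (x ⇒ z) = 1/4 · 1 = 1/4
x ⇒ x = 1/4 ⇒ 1/4 = 1
y ⇒ (x ⇒ x) = 1/4 ⇒ 1 = 1
(x · (x ⇒ z)) · (y ⇒ (x ⇒ x)) = 1/4 · 1 = 1/4
((z ⇒ y) · x) ⇔ ((x · (x ⇒ z)) · (y ⇒ (x ⇒ x))) = 1/4 ⇔ 1/4 = 1
¬(((z ⇒ y) · x) ⇔ ((x · (x ⇒ z)) · (y ⇒ (x ⇒ x)))) = ¬1 = 0

0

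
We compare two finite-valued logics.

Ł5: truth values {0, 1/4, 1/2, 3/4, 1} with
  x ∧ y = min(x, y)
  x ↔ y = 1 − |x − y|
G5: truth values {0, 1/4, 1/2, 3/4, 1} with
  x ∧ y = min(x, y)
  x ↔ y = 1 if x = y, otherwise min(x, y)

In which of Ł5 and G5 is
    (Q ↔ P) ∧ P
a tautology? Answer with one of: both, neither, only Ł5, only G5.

In Ł5: at P = 0, Q = 0 the value is 0 — not a tautology.
In G5: at P = 0, Q = 0 the value is 0 — not a tautology.

neither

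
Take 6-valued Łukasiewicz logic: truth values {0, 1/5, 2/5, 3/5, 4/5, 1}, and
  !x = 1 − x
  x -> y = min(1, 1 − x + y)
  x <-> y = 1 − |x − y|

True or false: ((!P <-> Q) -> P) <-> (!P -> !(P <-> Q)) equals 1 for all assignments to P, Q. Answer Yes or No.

No

Counterexample: take P = 0, Q = 0.
!P = !0 = 1
!P <-> Q = 1 <-> 0 = 0
(!P <-> Q) -> P = 0 -> 0 = 1
!P = !0 = 1
P <-> Q = 0 <-> 0 = 1
!(P <-> Q) = !1 = 0
!P -> !(P <-> Q) = 1 -> 0 = 0
((!P <-> Q) -> P) <-> (!P -> !(P <-> Q)) = 1 <-> 0 = 0
This gives 0 ≠ 1.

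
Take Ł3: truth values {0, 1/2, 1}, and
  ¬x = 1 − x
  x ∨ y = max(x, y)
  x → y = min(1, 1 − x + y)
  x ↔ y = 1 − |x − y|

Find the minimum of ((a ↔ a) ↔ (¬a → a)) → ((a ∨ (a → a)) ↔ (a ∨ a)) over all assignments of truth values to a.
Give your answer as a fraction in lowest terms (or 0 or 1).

1/2

Take a = 1/2:
a ↔ a = 1/2 ↔ 1/2 = 1
¬a = ¬1/2 = 1/2
¬a → a = 1/2 → 1/2 = 1
(a ↔ a) ↔ (¬a → a) = 1 ↔ 1 = 1
a → a = 1/2 → 1/2 = 1
a ∨ (a → a) = 1/2 ∨ 1 = 1
a ∨ a = 1/2 ∨ 1/2 = 1/2
(a ∨ (a → a)) ↔ (a ∨ a) = 1 ↔ 1/2 = 1/2
((a ↔ a) ↔ (¬a → a)) → ((a ∨ (a → a)) ↔ (a ∨ a)) = 1 → 1/2 = 1/2
No assignment yields a value below 1/2, so this is the minimum.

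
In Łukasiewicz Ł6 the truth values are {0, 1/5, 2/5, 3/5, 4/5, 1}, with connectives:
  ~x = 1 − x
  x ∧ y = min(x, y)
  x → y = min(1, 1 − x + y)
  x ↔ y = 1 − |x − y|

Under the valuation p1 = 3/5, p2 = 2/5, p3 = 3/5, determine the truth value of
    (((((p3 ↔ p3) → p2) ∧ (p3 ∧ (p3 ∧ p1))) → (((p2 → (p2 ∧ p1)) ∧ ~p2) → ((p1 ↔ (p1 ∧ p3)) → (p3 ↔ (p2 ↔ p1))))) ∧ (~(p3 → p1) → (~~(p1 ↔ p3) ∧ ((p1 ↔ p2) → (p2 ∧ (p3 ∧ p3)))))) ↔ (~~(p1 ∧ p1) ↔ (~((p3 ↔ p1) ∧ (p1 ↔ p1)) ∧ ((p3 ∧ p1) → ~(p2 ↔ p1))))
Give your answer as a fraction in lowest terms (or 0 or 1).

2/5

p3 ↔ p3 = 3/5 ↔ 3/5 = 1
(p3 ↔ p3) → p2 = 1 → 2/5 = 2/5
p3 ∧ p1 = 3/5 ∧ 3/5 = 3/5
p3 ∧ (p3 ∧ p1) = 3/5 ∧ 3/5 = 3/5
((p3 ↔ p3) → p2) ∧ (p3 ∧ (p3 ∧ p1)) = 2/5 ∧ 3/5 = 2/5
p2 ∧ p1 = 2/5 ∧ 3/5 = 2/5
p2 → (p2 ∧ p1) = 2/5 → 2/5 = 1
~p2 = ~2/5 = 3/5
(p2 → (p2 ∧ p1)) ∧ ~p2 = 1 ∧ 3/5 = 3/5
p1 ∧ p3 = 3/5 ∧ 3/5 = 3/5
p1 ↔ (p1 ∧ p3) = 3/5 ↔ 3/5 = 1
p2 ↔ p1 = 2/5 ↔ 3/5 = 4/5
p3 ↔ (p2 ↔ p1) = 3/5 ↔ 4/5 = 4/5
(p1 ↔ (p1 ∧ p3)) → (p3 ↔ (p2 ↔ p1)) = 1 → 4/5 = 4/5
((p2 → (p2 ∧ p1)) ∧ ~p2) → ((p1 ↔ (p1 ∧ p3)) → (p3 ↔ (p2 ↔ p1))) = 3/5 → 4/5 = 1
(((p3 ↔ p3) → p2) ∧ (p3 ∧ (p3 ∧ p1))) → (((p2 → (p2 ∧ p1)) ∧ ~p2) → ((p1 ↔ (p1 ∧ p3)) → (p3 ↔ (p2 ↔ p1)))) = 2/5 → 1 = 1
p3 → p1 = 3/5 → 3/5 = 1
~(p3 → p1) = ~1 = 0
p1 ↔ p3 = 3/5 ↔ 3/5 = 1
~(p1 ↔ p3) = ~1 = 0
~~(p1 ↔ p3) = ~0 = 1
p1 ↔ p2 = 3/5 ↔ 2/5 = 4/5
p3 ∧ p3 = 3/5 ∧ 3/5 = 3/5
p2 ∧ (p3 ∧ p3) = 2/5 ∧ 3/5 = 2/5
(p1 ↔ p2) → (p2 ∧ (p3 ∧ p3)) = 4/5 → 2/5 = 3/5
~~(p1 ↔ p3) ∧ ((p1 ↔ p2) → (p2 ∧ (p3 ∧ p3))) = 1 ∧ 3/5 = 3/5
~(p3 → p1) → (~~(p1 ↔ p3) ∧ ((p1 ↔ p2) → (p2 ∧ (p3 ∧ p3)))) = 0 → 3/5 = 1
((((p3 ↔ p3) → p2) ∧ (p3 ∧ (p3 ∧ p1))) → (((p2 → (p2 ∧ p1)) ∧ ~p2) → ((p1 ↔ (p1 ∧ p3)) → (p3 ↔ (p2 ↔ p1))))) ∧ (~(p3 → p1) → (~~(p1 ↔ p3) ∧ ((p1 ↔ p2) → (p2 ∧ (p3 ∧ p3))))) = 1 ∧ 1 = 1
p1 ∧ p1 = 3/5 ∧ 3/5 = 3/5
~(p1 ∧ p1) = ~3/5 = 2/5
~~(p1 ∧ p1) = ~2/5 = 3/5
p3 ↔ p1 = 3/5 ↔ 3/5 = 1
p1 ↔ p1 = 3/5 ↔ 3/5 = 1
(p3 ↔ p1) ∧ (p1 ↔ p1) = 1 ∧ 1 = 1
~((p3 ↔ p1) ∧ (p1 ↔ p1)) = ~1 = 0
p3 ∧ p1 = 3/5 ∧ 3/5 = 3/5
p2 ↔ p1 = 2/5 ↔ 3/5 = 4/5
~(p2 ↔ p1) = ~4/5 = 1/5
(p3 ∧ p1) → ~(p2 ↔ p1) = 3/5 → 1/5 = 3/5
~((p3 ↔ p1) ∧ (p1 ↔ p1)) ∧ ((p3 ∧ p1) → ~(p2 ↔ p1)) = 0 ∧ 3/5 = 0
~~(p1 ∧ p1) ↔ (~((p3 ↔ p1) ∧ (p1 ↔ p1)) ∧ ((p3 ∧ p1) → ~(p2 ↔ p1))) = 3/5 ↔ 0 = 2/5
(((((p3 ↔ p3) → p2) ∧ (p3 ∧ (p3 ∧ p1))) → (((p2 → (p2 ∧ p1)) ∧ ~p2) → ((p1 ↔ (p1 ∧ p3)) → (p3 ↔ (p2 ↔ p1))))) ∧ (~(p3 → p1) → (~~(p1 ↔ p3) ∧ ((p1 ↔ p2) → (p2 ∧ (p3 ∧ p3)))))) ↔ (~~(p1 ∧ p1) ↔ (~((p3 ↔ p1) ∧ (p1 ↔ p1)) ∧ ((p3 ∧ p1) → ~(p2 ↔ p1)))) = 1 ↔ 2/5 = 2/5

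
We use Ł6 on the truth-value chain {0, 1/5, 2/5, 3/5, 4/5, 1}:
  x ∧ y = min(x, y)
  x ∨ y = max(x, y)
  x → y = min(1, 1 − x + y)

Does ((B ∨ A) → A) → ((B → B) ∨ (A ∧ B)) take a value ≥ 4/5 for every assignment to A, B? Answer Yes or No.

Yes

At A = 1/5, B = 2/5, for instance:
B ∨ A = 2/5 ∨ 1/5 = 2/5
(B ∨ A) → A = 2/5 → 1/5 = 4/5
B → B = 2/5 → 2/5 = 1
A ∧ B = 1/5 ∧ 2/5 = 1/5
(B → B) ∨ (A ∧ B) = 1 ∨ 1/5 = 1
((B ∨ A) → A) → ((B → B) ∨ (A ∧ B)) = 4/5 → 1 = 1
and checking the remaining 35 assignments likewise gives ≥ 4/5 in every case.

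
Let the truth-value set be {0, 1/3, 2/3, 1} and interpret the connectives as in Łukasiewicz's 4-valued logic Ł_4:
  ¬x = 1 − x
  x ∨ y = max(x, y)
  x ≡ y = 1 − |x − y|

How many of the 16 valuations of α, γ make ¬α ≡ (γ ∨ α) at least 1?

α = 0, γ = 0 ↦ 0  <
α = 0, γ = 1/3 ↦ 1/3  <
α = 0, γ = 2/3 ↦ 2/3  <
α = 0, γ = 1 ↦ 1  ≥
α = 1/3, γ = 0 ↦ 2/3  <
α = 1/3, γ = 1/3 ↦ 2/3  <
α = 1/3, γ = 2/3 ↦ 1  ≥
α = 1/3, γ = 1 ↦ 2/3  <
α = 2/3, γ = 0 ↦ 2/3  <
α = 2/3, γ = 1/3 ↦ 2/3  <
α = 2/3, γ = 2/3 ↦ 2/3  <
α = 2/3, γ = 1 ↦ 1/3  <
α = 1, γ = 0 ↦ 0  <
α = 1, γ = 1/3 ↦ 0  <
α = 1, γ = 2/3 ↦ 0  <
α = 1, γ = 1 ↦ 0  <
So 2 of the 16 assignments meet the threshold.

2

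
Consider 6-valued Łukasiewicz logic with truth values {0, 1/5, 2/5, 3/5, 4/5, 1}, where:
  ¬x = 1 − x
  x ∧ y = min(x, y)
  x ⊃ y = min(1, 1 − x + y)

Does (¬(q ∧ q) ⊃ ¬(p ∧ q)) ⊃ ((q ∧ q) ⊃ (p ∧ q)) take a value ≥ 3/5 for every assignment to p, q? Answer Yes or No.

Counterexample: take p = 0, q = 3/5.
q ∧ q = 3/5 ∧ 3/5 = 3/5
¬(q ∧ q) = ¬3/5 = 2/5
p ∧ q = 0 ∧ 3/5 = 0
¬(p ∧ q) = ¬0 = 1
¬(q ∧ q) ⊃ ¬(p ∧ q) = 2/5 ⊃ 1 = 1
q ∧ q = 3/5 ∧ 3/5 = 3/5
p ∧ q = 0 ∧ 3/5 = 0
(q ∧ q) ⊃ (p ∧ q) = 3/5 ⊃ 0 = 2/5
(¬(q ∧ q) ⊃ ¬(p ∧ q)) ⊃ ((q ∧ q) ⊃ (p ∧ q)) = 1 ⊃ 2/5 = 2/5
This gives 2/5, which is below 3/5.

No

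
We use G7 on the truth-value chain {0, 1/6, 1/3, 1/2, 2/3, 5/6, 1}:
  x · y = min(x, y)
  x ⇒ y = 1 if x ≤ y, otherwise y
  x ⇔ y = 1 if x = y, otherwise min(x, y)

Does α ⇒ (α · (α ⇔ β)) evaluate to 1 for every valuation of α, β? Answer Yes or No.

Counterexample: take α = 1/6, β = 0.
α ⇔ β = 1/6 ⇔ 0 = 0
α · (α ⇔ β) = 1/6 · 0 = 0
α ⇒ (α · (α ⇔ β)) = 1/6 ⇒ 0 = 0
This gives 0 ≠ 1.

No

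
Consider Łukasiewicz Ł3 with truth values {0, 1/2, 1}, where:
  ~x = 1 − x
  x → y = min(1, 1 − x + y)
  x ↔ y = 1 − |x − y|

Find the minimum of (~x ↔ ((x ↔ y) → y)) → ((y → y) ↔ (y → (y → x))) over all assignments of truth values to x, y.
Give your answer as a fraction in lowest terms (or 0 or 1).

0

Take x = 0, y = 1:
~x = ~0 = 1
x ↔ y = 0 ↔ 1 = 0
(x ↔ y) → y = 0 → 1 = 1
~x ↔ ((x ↔ y) → y) = 1 ↔ 1 = 1
y → y = 1 → 1 = 1
y → x = 1 → 0 = 0
y → (y → x) = 1 → 0 = 0
(y → y) ↔ (y → (y → x)) = 1 ↔ 0 = 0
(~x ↔ ((x ↔ y) → y)) → ((y → y) ↔ (y → (y → x))) = 1 → 0 = 0
No assignment yields a value below 0, so this is the minimum.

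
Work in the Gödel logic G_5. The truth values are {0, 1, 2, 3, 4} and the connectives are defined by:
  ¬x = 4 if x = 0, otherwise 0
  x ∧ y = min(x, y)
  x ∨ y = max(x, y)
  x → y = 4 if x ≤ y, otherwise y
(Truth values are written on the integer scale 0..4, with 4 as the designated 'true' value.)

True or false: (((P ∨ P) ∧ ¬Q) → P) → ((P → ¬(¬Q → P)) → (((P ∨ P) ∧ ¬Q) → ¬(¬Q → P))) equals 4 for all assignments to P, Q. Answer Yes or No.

Yes

At P = 2, Q = 2, for instance:
P ∨ P = 2 ∨ 2 = 2
¬Q = ¬2 = 0
(P ∨ P) ∧ ¬Q = 2 ∧ 0 = 0
((P ∨ P) ∧ ¬Q) → P = 0 → 2 = 4
¬Q = ¬2 = 0
¬Q → P = 0 → 2 = 4
¬(¬Q → P) = ¬4 = 0
P → ¬(¬Q → P) = 2 → 0 = 0
((P ∨ P) ∧ ¬Q) → ¬(¬Q → P) = 0 → 0 = 4
(P → ¬(¬Q → P)) → (((P ∨ P) ∧ ¬Q) → ¬(¬Q → P)) = 0 → 4 = 4
(((P ∨ P) ∧ ¬Q) → P) → ((P → ¬(¬Q → P)) → (((P ∨ P) ∧ ¬Q) → ¬(¬Q → P))) = 4 → 4 = 4
and checking the remaining 24 assignments likewise gives ≥ 4 in every case.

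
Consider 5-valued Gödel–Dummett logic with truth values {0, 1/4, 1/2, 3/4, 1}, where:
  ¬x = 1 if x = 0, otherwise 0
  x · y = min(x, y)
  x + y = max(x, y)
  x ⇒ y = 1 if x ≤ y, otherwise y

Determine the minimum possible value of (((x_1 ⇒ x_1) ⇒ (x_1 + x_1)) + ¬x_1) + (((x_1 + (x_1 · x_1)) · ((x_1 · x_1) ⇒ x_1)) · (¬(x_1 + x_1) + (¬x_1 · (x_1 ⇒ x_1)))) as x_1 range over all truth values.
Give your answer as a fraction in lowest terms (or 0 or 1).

1/4

Take x_1 = 1/4:
x_1 ⇒ x_1 = 1/4 ⇒ 1/4 = 1
x_1 + x_1 = 1/4 + 1/4 = 1/4
(x_1 ⇒ x_1) ⇒ (x_1 + x_1) = 1 ⇒ 1/4 = 1/4
¬x_1 = ¬1/4 = 0
((x_1 ⇒ x_1) ⇒ (x_1 + x_1)) + ¬x_1 = 1/4 + 0 = 1/4
x_1 · x_1 = 1/4 · 1/4 = 1/4
x_1 + (x_1 · x_1) = 1/4 + 1/4 = 1/4
x_1 · x_1 = 1/4 · 1/4 = 1/4
(x_1 · x_1) ⇒ x_1 = 1/4 ⇒ 1/4 = 1
(x_1 + (x_1 · x_1)) · ((x_1 · x_1) ⇒ x_1) = 1/4 · 1 = 1/4
x_1 + x_1 = 1/4 + 1/4 = 1/4
¬(x_1 + x_1) = ¬1/4 = 0
¬x_1 = ¬1/4 = 0
x_1 ⇒ x_1 = 1/4 ⇒ 1/4 = 1
¬x_1 · (x_1 ⇒ x_1) = 0 · 1 = 0
¬(x_1 + x_1) + (¬x_1 · (x_1 ⇒ x_1)) = 0 + 0 = 0
((x_1 + (x_1 · x_1)) · ((x_1 · x_1) ⇒ x_1)) · (¬(x_1 + x_1) + (¬x_1 · (x_1 ⇒ x_1))) = 1/4 · 0 = 0
(((x_1 ⇒ x_1) ⇒ (x_1 + x_1)) + ¬x_1) + (((x_1 + (x_1 · x_1)) · ((x_1 · x_1) ⇒ x_1)) · (¬(x_1 + x_1) + (¬x_1 · (x_1 ⇒ x_1)))) = 1/4 + 0 = 1/4
No assignment yields a value below 1/4, so this is the minimum.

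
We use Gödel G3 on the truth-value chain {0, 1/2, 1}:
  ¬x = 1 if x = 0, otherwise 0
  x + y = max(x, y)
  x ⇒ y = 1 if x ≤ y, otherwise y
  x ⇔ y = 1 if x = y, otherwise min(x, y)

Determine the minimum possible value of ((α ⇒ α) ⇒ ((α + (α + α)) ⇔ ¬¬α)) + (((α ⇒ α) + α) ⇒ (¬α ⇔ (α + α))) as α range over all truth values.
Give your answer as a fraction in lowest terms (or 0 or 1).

Take α = 1/2:
α ⇒ α = 1/2 ⇒ 1/2 = 1
α + α = 1/2 + 1/2 = 1/2
α + (α + α) = 1/2 + 1/2 = 1/2
¬α = ¬1/2 = 0
¬¬α = ¬0 = 1
(α + (α + α)) ⇔ ¬¬α = 1/2 ⇔ 1 = 1/2
(α ⇒ α) ⇒ ((α + (α + α)) ⇔ ¬¬α) = 1 ⇒ 1/2 = 1/2
α ⇒ α = 1/2 ⇒ 1/2 = 1
(α ⇒ α) + α = 1 + 1/2 = 1
¬α = ¬1/2 = 0
α + α = 1/2 + 1/2 = 1/2
¬α ⇔ (α + α) = 0 ⇔ 1/2 = 0
((α ⇒ α) + α) ⇒ (¬α ⇔ (α + α)) = 1 ⇒ 0 = 0
((α ⇒ α) ⇒ ((α + (α + α)) ⇔ ¬¬α)) + (((α ⇒ α) + α) ⇒ (¬α ⇔ (α + α))) = 1/2 + 0 = 1/2
No assignment yields a value below 1/2, so this is the minimum.

1/2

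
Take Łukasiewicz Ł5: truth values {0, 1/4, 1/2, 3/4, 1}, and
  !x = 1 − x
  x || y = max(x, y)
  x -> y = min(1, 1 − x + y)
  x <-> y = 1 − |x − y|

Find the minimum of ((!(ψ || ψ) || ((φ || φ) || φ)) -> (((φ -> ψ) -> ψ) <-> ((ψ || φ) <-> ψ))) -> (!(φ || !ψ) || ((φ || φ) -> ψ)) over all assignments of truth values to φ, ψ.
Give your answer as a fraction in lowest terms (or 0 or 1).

1/2

Take φ = 1/2, ψ = 0:
ψ || ψ = 0 || 0 = 0
!(ψ || ψ) = !0 = 1
φ || φ = 1/2 || 1/2 = 1/2
(φ || φ) || φ = 1/2 || 1/2 = 1/2
!(ψ || ψ) || ((φ || φ) || φ) = 1 || 1/2 = 1
φ -> ψ = 1/2 -> 0 = 1/2
(φ -> ψ) -> ψ = 1/2 -> 0 = 1/2
ψ || φ = 0 || 1/2 = 1/2
(ψ || φ) <-> ψ = 1/2 <-> 0 = 1/2
((φ -> ψ) -> ψ) <-> ((ψ || φ) <-> ψ) = 1/2 <-> 1/2 = 1
(!(ψ || ψ) || ((φ || φ) || φ)) -> (((φ -> ψ) -> ψ) <-> ((ψ || φ) <-> ψ)) = 1 -> 1 = 1
!ψ = !0 = 1
φ || !ψ = 1/2 || 1 = 1
!(φ || !ψ) = !1 = 0
φ || φ = 1/2 || 1/2 = 1/2
(φ || φ) -> ψ = 1/2 -> 0 = 1/2
!(φ || !ψ) || ((φ || φ) -> ψ) = 0 || 1/2 = 1/2
((!(ψ || ψ) || ((φ || φ) || φ)) -> (((φ -> ψ) -> ψ) <-> ((ψ || φ) <-> ψ))) -> (!(φ || !ψ) || ((φ || φ) -> ψ)) = 1 -> 1/2 = 1/2
No assignment yields a value below 1/2, so this is the minimum.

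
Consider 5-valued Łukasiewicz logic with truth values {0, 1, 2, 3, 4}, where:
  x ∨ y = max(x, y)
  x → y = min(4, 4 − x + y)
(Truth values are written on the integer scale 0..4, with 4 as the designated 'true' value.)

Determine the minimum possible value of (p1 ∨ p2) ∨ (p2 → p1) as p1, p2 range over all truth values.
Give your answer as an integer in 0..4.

Take p1 = 0, p2 = 2:
p1 ∨ p2 = 0 ∨ 2 = 2
p2 → p1 = 2 → 0 = 2
(p1 ∨ p2) ∨ (p2 → p1) = 2 ∨ 2 = 2
No assignment yields a value below 2, so this is the minimum.

2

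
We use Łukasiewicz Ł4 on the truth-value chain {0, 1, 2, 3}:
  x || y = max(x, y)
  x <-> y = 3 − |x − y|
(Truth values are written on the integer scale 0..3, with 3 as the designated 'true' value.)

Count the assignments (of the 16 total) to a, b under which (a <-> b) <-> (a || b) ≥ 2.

a = 0, b = 0 ↦ 0  <
a = 0, b = 1 ↦ 2  ≥
a = 0, b = 2 ↦ 2  ≥
a = 0, b = 3 ↦ 0  <
a = 1, b = 0 ↦ 2  ≥
a = 1, b = 1 ↦ 1  <
a = 1, b = 2 ↦ 3  ≥
a = 1, b = 3 ↦ 1  <
a = 2, b = 0 ↦ 2  ≥
a = 2, b = 1 ↦ 3  ≥
a = 2, b = 2 ↦ 2  ≥
a = 2, b = 3 ↦ 2  ≥
a = 3, b = 0 ↦ 0  <
a = 3, b = 1 ↦ 1  <
a = 3, b = 2 ↦ 2  ≥
a = 3, b = 3 ↦ 3  ≥
So 10 of the 16 assignments meet the threshold.

10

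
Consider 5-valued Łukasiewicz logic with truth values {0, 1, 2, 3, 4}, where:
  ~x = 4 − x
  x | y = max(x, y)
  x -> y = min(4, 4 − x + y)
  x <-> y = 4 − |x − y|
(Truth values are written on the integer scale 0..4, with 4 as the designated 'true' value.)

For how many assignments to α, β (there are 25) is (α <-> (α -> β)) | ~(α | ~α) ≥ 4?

value 4: 3 assignments (counts)
value 3: 5 assignments
value 2: 6 assignments
value 1: 5 assignments
value 0: 6 assignments
So 3 of the 25 assignments meet the threshold.

3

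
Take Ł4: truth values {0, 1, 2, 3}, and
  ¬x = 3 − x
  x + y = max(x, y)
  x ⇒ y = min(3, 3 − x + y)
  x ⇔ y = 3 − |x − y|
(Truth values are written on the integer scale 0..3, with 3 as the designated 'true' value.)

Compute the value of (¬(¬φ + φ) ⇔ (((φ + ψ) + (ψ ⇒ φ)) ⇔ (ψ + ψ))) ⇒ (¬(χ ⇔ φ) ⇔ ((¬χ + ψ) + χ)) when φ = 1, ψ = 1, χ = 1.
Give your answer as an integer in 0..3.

1

¬φ = ¬1 = 2
¬φ + φ = 2 + 1 = 2
¬(¬φ + φ) = ¬2 = 1
φ + ψ = 1 + 1 = 1
ψ ⇒ φ = 1 ⇒ 1 = 3
(φ + ψ) + (ψ ⇒ φ) = 1 + 3 = 3
ψ + ψ = 1 + 1 = 1
((φ + ψ) + (ψ ⇒ φ)) ⇔ (ψ + ψ) = 3 ⇔ 1 = 1
¬(¬φ + φ) ⇔ (((φ + ψ) + (ψ ⇒ φ)) ⇔ (ψ + ψ)) = 1 ⇔ 1 = 3
χ ⇔ φ = 1 ⇔ 1 = 3
¬(χ ⇔ φ) = ¬3 = 0
¬χ = ¬1 = 2
¬χ + ψ = 2 + 1 = 2
(¬χ + ψ) + χ = 2 + 1 = 2
¬(χ ⇔ φ) ⇔ ((¬χ + ψ) + χ) = 0 ⇔ 2 = 1
(¬(¬φ + φ) ⇔ (((φ + ψ) + (ψ ⇒ φ)) ⇔ (ψ + ψ))) ⇒ (¬(χ ⇔ φ) ⇔ ((¬χ + ψ) + χ)) = 3 ⇒ 1 = 1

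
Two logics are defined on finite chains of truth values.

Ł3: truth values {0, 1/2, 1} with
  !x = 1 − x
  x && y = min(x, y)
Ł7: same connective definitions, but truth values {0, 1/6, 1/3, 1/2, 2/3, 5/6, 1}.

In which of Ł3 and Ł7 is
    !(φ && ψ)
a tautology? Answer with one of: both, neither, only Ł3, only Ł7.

In Ł3: at φ = 1/2, ψ = 1/2 the value is 1/2 — not a tautology.
In Ł7: at φ = 1/6, ψ = 1/6 the value is 5/6 — not a tautology.

neither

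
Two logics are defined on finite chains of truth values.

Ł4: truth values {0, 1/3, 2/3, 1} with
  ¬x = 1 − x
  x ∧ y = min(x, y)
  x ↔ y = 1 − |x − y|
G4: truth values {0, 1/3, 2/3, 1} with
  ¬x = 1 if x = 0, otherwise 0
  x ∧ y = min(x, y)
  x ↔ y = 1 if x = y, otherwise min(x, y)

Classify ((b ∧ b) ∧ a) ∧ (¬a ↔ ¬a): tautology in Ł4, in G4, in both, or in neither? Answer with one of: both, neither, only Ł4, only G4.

In Ł4: at a = 0, b = 0 the value is 0 — not a tautology.
In G4: at a = 0, b = 0 the value is 0 — not a tautology.

neither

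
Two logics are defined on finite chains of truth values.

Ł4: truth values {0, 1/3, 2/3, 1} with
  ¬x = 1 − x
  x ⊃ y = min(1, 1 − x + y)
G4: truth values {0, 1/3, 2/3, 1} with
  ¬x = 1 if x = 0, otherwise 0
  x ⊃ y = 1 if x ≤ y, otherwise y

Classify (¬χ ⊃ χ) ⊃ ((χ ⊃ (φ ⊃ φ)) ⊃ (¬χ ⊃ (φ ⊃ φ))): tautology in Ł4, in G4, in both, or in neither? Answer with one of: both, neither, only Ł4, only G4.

both

In Ł4: every assignment gives 1 — tautology.
In G4: every assignment gives 1 — tautology.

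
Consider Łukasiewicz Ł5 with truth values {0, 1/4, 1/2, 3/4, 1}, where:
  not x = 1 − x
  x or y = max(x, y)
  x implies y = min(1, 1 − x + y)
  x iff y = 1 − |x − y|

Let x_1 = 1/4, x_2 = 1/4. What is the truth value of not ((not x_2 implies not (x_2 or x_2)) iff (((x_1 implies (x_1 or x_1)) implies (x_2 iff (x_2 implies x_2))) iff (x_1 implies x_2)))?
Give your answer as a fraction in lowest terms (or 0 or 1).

not x_2 = not 1/4 = 3/4
x_2 or x_2 = 1/4 or 1/4 = 1/4
not (x_2 or x_2) = not 1/4 = 3/4
not x_2 implies not (x_2 or x_2) = 3/4 implies 3/4 = 1
x_1 or x_1 = 1/4 or 1/4 = 1/4
x_1 implies (x_1 or x_1) = 1/4 implies 1/4 = 1
x_2 implies x_2 = 1/4 implies 1/4 = 1
x_2 iff (x_2 implies x_2) = 1/4 iff 1 = 1/4
(x_1 implies (x_1 or x_1)) implies (x_2 iff (x_2 implies x_2)) = 1 implies 1/4 = 1/4
x_1 implies x_2 = 1/4 implies 1/4 = 1
((x_1 implies (x_1 or x_1)) implies (x_2 iff (x_2 implies x_2))) iff (x_1 implies x_2) = 1/4 iff 1 = 1/4
(not x_2 implies not (x_2 or x_2)) iff (((x_1 implies (x_1 or x_1)) implies (x_2 iff (x_2 implies x_2))) iff (x_1 implies x_2)) = 1 iff 1/4 = 1/4
not ((not x_2 implies not (x_2 or x_2)) iff (((x_1 implies (x_1 or x_1)) implies (x_2 iff (x_2 implies x_2))) iff (x_1 implies x_2))) = not 1/4 = 3/4

3/4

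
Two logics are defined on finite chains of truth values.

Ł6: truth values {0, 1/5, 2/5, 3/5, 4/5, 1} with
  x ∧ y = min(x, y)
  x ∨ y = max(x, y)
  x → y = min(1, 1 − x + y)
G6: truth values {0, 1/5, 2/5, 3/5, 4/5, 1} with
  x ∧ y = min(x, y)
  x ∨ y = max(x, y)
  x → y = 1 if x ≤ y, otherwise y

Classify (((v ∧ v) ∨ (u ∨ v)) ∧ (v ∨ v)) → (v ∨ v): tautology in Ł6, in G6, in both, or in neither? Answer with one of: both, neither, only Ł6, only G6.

both

In Ł6: every assignment gives 1 — tautology.
In G6: every assignment gives 1 — tautology.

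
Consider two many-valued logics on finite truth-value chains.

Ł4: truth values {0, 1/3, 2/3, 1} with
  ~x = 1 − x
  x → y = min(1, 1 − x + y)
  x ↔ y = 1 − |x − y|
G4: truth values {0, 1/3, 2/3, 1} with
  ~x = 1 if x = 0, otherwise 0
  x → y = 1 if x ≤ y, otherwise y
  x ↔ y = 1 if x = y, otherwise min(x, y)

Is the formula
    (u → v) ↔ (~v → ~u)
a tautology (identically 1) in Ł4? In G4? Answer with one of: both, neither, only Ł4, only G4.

only Ł4

In Ł4: every assignment gives 1 — tautology.
In G4: at u = 2/3, v = 1/3 the value is 1/3 — not a tautology.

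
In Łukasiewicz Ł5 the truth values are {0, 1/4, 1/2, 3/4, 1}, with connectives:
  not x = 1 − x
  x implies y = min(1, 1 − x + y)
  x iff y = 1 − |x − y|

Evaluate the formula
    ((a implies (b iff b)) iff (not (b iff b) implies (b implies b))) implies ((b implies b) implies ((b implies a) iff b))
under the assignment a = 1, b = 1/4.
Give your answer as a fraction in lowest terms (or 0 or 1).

b iff b = 1/4 iff 1/4 = 1
a implies (b iff b) = 1 implies 1 = 1
b iff b = 1/4 iff 1/4 = 1
not (b iff b) = not 1 = 0
b implies b = 1/4 implies 1/4 = 1
not (b iff b) implies (b implies b) = 0 implies 1 = 1
(a implies (b iff b)) iff (not (b iff b) implies (b implies b)) = 1 iff 1 = 1
b implies b = 1/4 implies 1/4 = 1
b implies a = 1/4 implies 1 = 1
(b implies a) iff b = 1 iff 1/4 = 1/4
(b implies b) implies ((b implies a) iff b) = 1 implies 1/4 = 1/4
((a implies (b iff b)) iff (not (b iff b) implies (b implies b))) implies ((b implies b) implies ((b implies a) iff b)) = 1 implies 1/4 = 1/4

1/4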